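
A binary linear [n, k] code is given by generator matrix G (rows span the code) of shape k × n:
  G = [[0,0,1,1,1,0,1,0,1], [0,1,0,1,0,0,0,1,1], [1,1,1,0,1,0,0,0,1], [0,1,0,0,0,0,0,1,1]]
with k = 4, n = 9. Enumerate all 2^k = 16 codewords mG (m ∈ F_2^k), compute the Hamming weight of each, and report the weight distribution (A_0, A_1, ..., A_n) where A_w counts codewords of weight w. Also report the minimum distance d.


Weight distribution: A_0 = 1, A_1 = 1, A_3 = 2, A_4 = 5, A_5 = 5, A_6 = 2. Minimum distance d = 1.

Enumerate all 2^4 = 16 messages m ∈ F_2^4.
For each, compute codeword c = mG in F_2^9, then tally its weight.
  m = 0000 → c = 000000000, weight = 0.
  m = 1000 → c = 001110101, weight = 5.
  m = 0100 → c = 010100011, weight = 4.
  m = 1100 → c = 011010110, weight = 5.
  m = 0010 → c = 111010001, weight = 5.
  m = 1010 → c = 110100100, weight = 4.
  m = 0110 → c = 101110010, weight = 5.
  m = 1110 → c = 100000111, weight = 4.
  m = 0001 → c = 010000011, weight = 3.
  m = 1001 → c = 011110110, weight = 6.
  m = 0101 → c = 000100000, weight = 1.
  m = 1101 → c = 001010101, weight = 4.
  m = 0011 → c = 101010010, weight = 4.
  m = 1011 → c = 100100111, weight = 5.
  m = 0111 → c = 111110001, weight = 6.
  m = 1111 → c = 110000100, weight = 3.
Tally weights:
  weight 0: 1 codewords.
  weight 1: 1 codewords.
  weight 3: 2 codewords.
  weight 4: 5 codewords.
  weight 5: 5 codewords.
  weight 6: 2 codewords.
Minimum distance d = smallest w > 0 with A_w > 0 = 1.
Sanity: Σ A_w = 16 = 2^4 = 16 ✓.


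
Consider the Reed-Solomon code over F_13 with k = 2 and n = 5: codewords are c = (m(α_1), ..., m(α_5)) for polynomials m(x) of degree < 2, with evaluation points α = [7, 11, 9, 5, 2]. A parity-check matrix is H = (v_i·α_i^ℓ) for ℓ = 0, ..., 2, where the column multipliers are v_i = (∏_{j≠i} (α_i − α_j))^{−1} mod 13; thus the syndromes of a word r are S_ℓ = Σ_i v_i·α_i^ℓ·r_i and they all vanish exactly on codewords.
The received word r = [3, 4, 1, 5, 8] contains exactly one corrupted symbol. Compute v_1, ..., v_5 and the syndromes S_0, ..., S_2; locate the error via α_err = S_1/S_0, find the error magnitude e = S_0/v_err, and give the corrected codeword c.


S = (6, 1, 11), error at position 2, error magnitude e = 5, c = [3, 12, 1, 5, 8].

Step 1: column multipliers v_i = (∏_{j≠i}(α_i − α_j))^{−1} mod 13.
  i = 1 (α = 7): (7−11)(7−9)(7−5)(7−2) = (−4)·(−2)·2·5 = 80 ≡ 2, so v_1 = 2^{−1} = 7 (mod 13).
  i = 2 (α = 11): (11−7)(11−9)(11−5)(11−2) = 4·2·6·9 = 432 ≡ 3, so v_2 = 3^{−1} = 9 (mod 13).
  i = 3 (α = 9): (9−7)(9−11)(9−5)(9−2) = 2·(−2)·4·7 = −112 ≡ 5, so v_3 = 5^{−1} = 8 (mod 13).
  i = 4 (α = 5): (5−7)(5−11)(5−9)(5−2) = (−2)·(−6)·(−4)·3 = −144 ≡ 12, so v_4 = 12^{−1} = 12 (mod 13).
  i = 5 (α = 2): (2−7)(2−11)(2−9)(2−5) = (−5)·(−9)·(−7)·(−3) = 945 ≡ 9, so v_5 = 9^{−1} = 3 (mod 13).
  v = [7, 9, 8, 12, 3].
Step 2: syndromes of r = [3, 4, 1, 5, 8] (all sums mod 13).
  S_0 = Σ v_i r_i = 7·3 + 9·4 + 8·1 + 12·5 + 3·8 = 149 ≡ 6.
  S_1 = Σ v_i α_i r_i = 7·7·3 + 9·11·4 + 8·9·1 + 12·5·5 + 3·2·8 = 963 ≡ 1.
  α_i^2 mod 13 = [10, 4, 3, 12, 4].
  S_2 = Σ v_i α_i^2 r_i = 7·10·3 + 9·4·4 + 8·3·1 + 12·12·5 + 3·4·8 = 1194 ≡ 11.
  S = (6, 1, 11) ≠ 0, so r is not a codeword (an error is present).
Step 3: locate the error. For a single error e at position i, S_ℓ = v_i·e·α_i^ℓ, so α_err = S_1/S_0.
  S_0^{−1} = 6^{−1} = 11 (mod 13), so α_err = 1·11 = 11 ≡ 11 = α_2. Error position i = 2.
  Consistency check: S_2/S_1 = 11·1 = 11 ≡ 11 = α_err ✓ (single-error assumption holds).
Step 4: error magnitude e = S_0/v_2 = S_0·∏_{j≠2}(α_2 − α_j) = 6·3 = 18 ≡ 5 (mod 13).
Step 5: correct position 2: c_2 = r_2 − e = 4 − 5 ≡ 12 (mod 13). Hence c = [3, 12, 1, 5, 8].
  Check: interpolating c through the α_i gives m(x) = 10 + 12·x (degree < 2) with m(α_i) = c_i for every i, so c is indeed a codeword.


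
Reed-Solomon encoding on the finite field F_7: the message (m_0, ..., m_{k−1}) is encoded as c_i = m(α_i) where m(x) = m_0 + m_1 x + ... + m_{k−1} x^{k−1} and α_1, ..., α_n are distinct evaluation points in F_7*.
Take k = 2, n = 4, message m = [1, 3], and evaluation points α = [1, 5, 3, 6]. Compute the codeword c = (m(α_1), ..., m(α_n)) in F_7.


c = [4, 2, 3, 5]

Message polynomial: m(x) = 1 + 3·x (mod 7).
For each evaluation point α_i, compute m(α_i) mod 7:
  α_1 = 1: Horner steps 3 → 4, so m(1) = 4.
  α_2 = 5: Horner steps 3 → 2, so m(5) = 2.
  α_3 = 3: Horner steps 3 → 3, so m(3) = 3.
  α_4 = 6: Horner steps 3 → 5, so m(6) = 5.
Codeword c = [4, 2, 3, 5] ∈ F_7^4.


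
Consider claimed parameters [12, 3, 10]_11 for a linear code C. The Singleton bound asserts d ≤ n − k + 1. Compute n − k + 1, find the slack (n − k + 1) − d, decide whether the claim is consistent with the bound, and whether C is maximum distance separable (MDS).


Singleton RHS = n − k + 1 = 10, slack = 0, bound satisfied, MDS.

Singleton bound: d ≤ n − k + 1.
Here n = 12, k = 3, so n − k + 1 = 10.
Given d = 10, check d ≤ 10: YES.
Slack = (n − k + 1) − d = 0.
The code is MDS (slack = 0).
Description: the claimed parameters are [12, 3, 10]_11; such a code would be MDS (meets Singleton bound).


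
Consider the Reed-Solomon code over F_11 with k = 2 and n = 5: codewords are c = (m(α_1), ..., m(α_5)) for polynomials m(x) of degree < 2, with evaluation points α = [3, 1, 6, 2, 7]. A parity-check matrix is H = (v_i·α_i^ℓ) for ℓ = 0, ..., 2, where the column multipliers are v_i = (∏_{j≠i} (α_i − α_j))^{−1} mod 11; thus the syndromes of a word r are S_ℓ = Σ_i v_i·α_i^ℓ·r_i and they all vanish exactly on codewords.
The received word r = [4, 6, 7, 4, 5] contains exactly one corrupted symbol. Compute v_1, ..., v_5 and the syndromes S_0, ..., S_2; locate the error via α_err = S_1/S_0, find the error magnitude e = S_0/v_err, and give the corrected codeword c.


S = (1, 3, 9), error at position 1, error magnitude e = 2, c = [2, 6, 7, 4, 5].

Step 1: column multipliers v_i = (∏_{j≠i}(α_i − α_j))^{−1} mod 11.
  i = 1 (α = 3): (3−1)(3−6)(3−2)(3−7) = 2·(−3)·1·(−4) = 24 ≡ 2, so v_1 = 2^{−1} = 6 (mod 11).
  i = 2 (α = 1): (1−3)(1−6)(1−2)(1−7) = (−2)·(−5)·(−1)·(−6) = 60 ≡ 5, so v_2 = 5^{−1} = 9 (mod 11).
  i = 3 (α = 6): (6−3)(6−1)(6−2)(6−7) = 3·5·4·(−1) = −60 ≡ 6, so v_3 = 6^{−1} = 2 (mod 11).
  i = 4 (α = 2): (2−3)(2−1)(2−6)(2−7) = (−1)·1·(−4)·(−5) = −20 ≡ 2, so v_4 = 2^{−1} = 6 (mod 11).
  i = 5 (α = 7): (7−3)(7−1)(7−6)(7−2) = 4·6·1·5 = 120 ≡ 10, so v_5 = 10^{−1} = 10 (mod 11).
  v = [6, 9, 2, 6, 10].
Step 2: syndromes of r = [4, 6, 7, 4, 5] (all sums mod 11).
  S_0 = Σ v_i r_i = 6·4 + 9·6 + 2·7 + 6·4 + 10·5 = 166 ≡ 1.
  S_1 = Σ v_i α_i r_i = 6·3·4 + 9·1·6 + 2·6·7 + 6·2·4 + 10·7·5 = 608 ≡ 3.
  α_i^2 mod 11 = [9, 1, 3, 4, 5].
  S_2 = Σ v_i α_i^2 r_i = 6·9·4 + 9·1·6 + 2·3·7 + 6·4·4 + 10·5·5 = 658 ≡ 9.
  S = (1, 3, 9) ≠ 0, so r is not a codeword (an error is present).
Step 3: locate the error. For a single error e at position i, S_ℓ = v_i·e·α_i^ℓ, so α_err = S_1/S_0.
  S_0^{−1} = 1^{−1} = 1 (mod 11), so α_err = 3·1 = 3 ≡ 3 = α_1. Error position i = 1.
  Consistency check: S_2/S_1 = 9·4 = 36 ≡ 3 = α_err ✓ (single-error assumption holds).
Step 4: error magnitude e = S_0/v_1 = S_0·∏_{j≠1}(α_1 − α_j) = 1·2 = 2 ≡ 2 (mod 11).
Step 5: correct position 1: c_1 = r_1 − e = 4 − 2 ≡ 2 (mod 11). Hence c = [2, 6, 7, 4, 5].
  Check: interpolating c through the α_i gives m(x) = 8 + 9·x (degree < 2) with m(α_i) = c_i for every i, so c is indeed a codeword.


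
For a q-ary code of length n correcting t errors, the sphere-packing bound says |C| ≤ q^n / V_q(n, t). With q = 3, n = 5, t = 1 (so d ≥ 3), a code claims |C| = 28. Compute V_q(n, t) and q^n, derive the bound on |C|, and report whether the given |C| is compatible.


V_q(n, t) = 11, q^n = 243, Hamming bound = 22, |C| = 28 > bound (violated).

Step 1: Compute V_q(n, t) = Σ_{j=0}^1 C(n, j) (q−1)^j.
  j = 0: C(5,0)·(2)^0 = 1·1 = 1.
  j = 1: C(5,1)·(2)^1 = 5·2 = 10.
  V_q(n, t) = 1 + 10 = 11.
Step 2: q^n = 3^5 = 243.
Step 3: Hamming bound ⌊q^n / V_q(n,t)⌋ = ⌊243/11⌋ = 22.
Step 4: Compare |C| = 28 to 22: violated.
The claimed |C| lies above the Hamming bound, so no 3-ary code of length 5 with d ≥ 3 can have 28 codewords.


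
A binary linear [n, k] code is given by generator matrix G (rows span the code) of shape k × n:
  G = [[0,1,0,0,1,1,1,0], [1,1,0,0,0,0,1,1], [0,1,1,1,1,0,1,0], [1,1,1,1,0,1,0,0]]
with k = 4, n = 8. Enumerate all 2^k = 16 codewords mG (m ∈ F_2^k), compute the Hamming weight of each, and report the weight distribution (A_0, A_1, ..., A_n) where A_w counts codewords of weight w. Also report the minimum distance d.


Weight distribution: A_0 = 1, A_2 = 2, A_3 = 1, A_4 = 5, A_5 = 6, A_7 = 1. Minimum distance d = 2.

Enumerate all 2^4 = 16 messages m ∈ F_2^4.
For each, compute codeword c = mG in F_2^8, then tally its weight.
  m = 0000 → c = 00000000, weight = 0.
  m = 1000 → c = 01001110, weight = 4.
  m = 0100 → c = 11000011, weight = 4.
  m = 1100 → c = 10001101, weight = 4.
  m = 0010 → c = 01111010, weight = 5.
  m = 1010 → c = 00110100, weight = 3.
  m = 0110 → c = 10111001, weight = 5.
  m = 1110 → c = 11110111, weight = 7.
  m = 0001 → c = 11110100, weight = 5.
  m = 1001 → c = 10111010, weight = 5.
  m = 0101 → c = 00110111, weight = 5.
  m = 1101 → c = 01111001, weight = 5.
  m = 0011 → c = 10001110, weight = 4.
  m = 1011 → c = 11000000, weight = 2.
  m = 0111 → c = 01001101, weight = 4.
  m = 1111 → c = 00000011, weight = 2.
Tally weights:
  weight 0: 1 codewords.
  weight 2: 2 codewords.
  weight 3: 1 codewords.
  weight 4: 5 codewords.
  weight 5: 6 codewords.
  weight 7: 1 codewords.
Minimum distance d = smallest w > 0 with A_w > 0 = 2.
Sanity: Σ A_w = 16 = 2^4 = 16 ✓.


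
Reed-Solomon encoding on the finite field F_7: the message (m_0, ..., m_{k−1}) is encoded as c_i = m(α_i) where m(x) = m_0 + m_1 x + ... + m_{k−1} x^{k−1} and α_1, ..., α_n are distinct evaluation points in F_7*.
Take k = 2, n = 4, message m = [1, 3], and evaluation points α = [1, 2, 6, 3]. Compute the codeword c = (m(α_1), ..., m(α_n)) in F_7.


c = [4, 0, 5, 3]

Message polynomial: m(x) = 1 + 3·x (mod 7).
For each evaluation point α_i, compute m(α_i) mod 7:
  α_1 = 1: Horner steps 3 → 4, so m(1) = 4.
  α_2 = 2: Horner steps 3 → 0, so m(2) = 0.
  α_3 = 6: Horner steps 3 → 5, so m(6) = 5.
  α_4 = 3: Horner steps 3 → 3, so m(3) = 3.
Codeword c = [4, 0, 5, 3] ∈ F_7^4.


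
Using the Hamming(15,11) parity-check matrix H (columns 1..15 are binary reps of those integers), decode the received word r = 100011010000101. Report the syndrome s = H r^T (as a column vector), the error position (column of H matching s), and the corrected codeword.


s = (1, 0, 0, 0)^T, error position = 8, corrected codeword c = 100011000000101

Compute s = H r^T mod 2 one row at a time:
  s_1 = 1 + 0 + 0 + 0 + 0 + 1 + 0 + 1 = 3 ≡ 1 (mod 2).
  s_2 = 0 + 1 + 1 + 0 + 0 + 1 + 0 + 1 = 4 ≡ 0 (mod 2).
  s_3 = 0 + 0 + 1 + 0 + 0 + 0 + 0 + 1 = 2 ≡ 0 (mod 2).
  s_4 = 1 + 0 + 1 + 0 + 0 + 0 + 1 + 1 = 4 ≡ 0 (mod 2).
s = (1, 0, 0, 0)^T — this equals column 8 of H (binary 1000), so error is at position 8.
Correct: flip bit 8 of r = 100011010000101 to get c = 100011000000101.


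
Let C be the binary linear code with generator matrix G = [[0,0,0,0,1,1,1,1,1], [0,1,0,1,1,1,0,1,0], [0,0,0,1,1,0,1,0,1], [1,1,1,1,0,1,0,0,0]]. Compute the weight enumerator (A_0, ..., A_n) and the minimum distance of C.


Weight distribution: A_0 = 1, A_2 = 1, A_3 = 1, A_4 = 4, A_5 = 6, A_6 = 1, A_7 = 1, A_8 = 1. Minimum distance d = 2.

Enumerate all 2^4 = 16 messages m ∈ F_2^4.
For each, compute codeword c = mG in F_2^9, then tally its weight.
  m = 0000 → c = 000000000, weight = 0.
  m = 1000 → c = 000011111, weight = 5.
  m = 0100 → c = 010111010, weight = 5.
  m = 1100 → c = 010100101, weight = 4.
  m = 0010 → c = 000110101, weight = 4.
  m = 1010 → c = 000101010, weight = 3.
  m = 0110 → c = 010001111, weight = 5.
  m = 1110 → c = 010010000, weight = 2.
  m = 0001 → c = 111101000, weight = 5.
  m = 1001 → c = 111110111, weight = 8.
  m = 0101 → c = 101010010, weight = 4.
  m = 1101 → c = 101001101, weight = 5.
  m = 0011 → c = 111011101, weight = 7.
  m = 1011 → c = 111000010, weight = 4.
  m = 0111 → c = 101100111, weight = 6.
  m = 1111 → c = 101111000, weight = 5.
Tally weights:
  weight 0: 1 codewords.
  weight 2: 1 codewords.
  weight 3: 1 codewords.
  weight 4: 4 codewords.
  weight 5: 6 codewords.
  weight 6: 1 codewords.
  weight 7: 1 codewords.
  weight 8: 1 codewords.
Minimum distance d = smallest w > 0 with A_w > 0 = 2.
Sanity: Σ A_w = 16 = 2^4 = 16 ✓.


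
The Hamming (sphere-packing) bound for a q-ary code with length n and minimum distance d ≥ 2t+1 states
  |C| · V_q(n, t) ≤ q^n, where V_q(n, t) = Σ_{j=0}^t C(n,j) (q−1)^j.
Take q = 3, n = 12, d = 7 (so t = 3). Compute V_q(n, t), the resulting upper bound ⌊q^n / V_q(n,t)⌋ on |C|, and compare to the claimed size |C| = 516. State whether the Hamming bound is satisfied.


V_q(n, t) = 2049, q^n = 531441, Hamming bound = 259, |C| = 516 > bound (violated).

Step 1: Compute V_q(n, t) = Σ_{j=0}^3 C(n, j) (q−1)^j.
  j = 0: C(12,0)·(2)^0 = 1·1 = 1.
  j = 1: C(12,1)·(2)^1 = 12·2 = 24.
  j = 2: C(12,2)·(2)^2 = 66·4 = 264.
  j = 3: C(12,3)·(2)^3 = 220·8 = 1760.
  V_q(n, t) = 1 + 24 + 264 + 1760 = 2049.
Step 2: q^n = 3^12 = 531441.
Step 3: Hamming bound ⌊q^n / V_q(n,t)⌋ = ⌊531441/2049⌋ = 259.
Step 4: Compare |C| = 516 to 259: violated.
The claimed |C| lies above the Hamming bound, so no 3-ary code of length 12 with d ≥ 7 can have 516 codewords.


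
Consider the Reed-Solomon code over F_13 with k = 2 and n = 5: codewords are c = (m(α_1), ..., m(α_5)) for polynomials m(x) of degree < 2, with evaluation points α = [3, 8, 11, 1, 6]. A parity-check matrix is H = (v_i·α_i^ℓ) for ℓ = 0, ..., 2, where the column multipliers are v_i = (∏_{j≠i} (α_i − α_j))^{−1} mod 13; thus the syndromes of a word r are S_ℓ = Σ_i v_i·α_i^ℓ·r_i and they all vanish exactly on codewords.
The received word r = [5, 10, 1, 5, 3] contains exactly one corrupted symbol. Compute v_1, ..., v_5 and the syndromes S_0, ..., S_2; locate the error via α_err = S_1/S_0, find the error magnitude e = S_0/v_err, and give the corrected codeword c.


S = (12, 10, 4), error at position 1, error magnitude e = 6, c = [12, 10, 1, 5, 3].

Step 1: column multipliers v_i = (∏_{j≠i}(α_i − α_j))^{−1} mod 13.
  i = 1 (α = 3): (3−8)(3−11)(3−1)(3−6) = (−5)·(−8)·2·(−3) = −240 ≡ 7, so v_1 = 7^{−1} = 2 (mod 13).
  i = 2 (α = 8): (8−3)(8−11)(8−1)(8−6) = 5·(−3)·7·2 = −210 ≡ 11, so v_2 = 11^{−1} = 6 (mod 13).
  i = 3 (α = 11): (11−3)(11−8)(11−1)(11−6) = 8·3·10·5 = 1200 ≡ 4, so v_3 = 4^{−1} = 10 (mod 13).
  i = 4 (α = 1): (1−3)(1−8)(1−11)(1−6) = (−2)·(−7)·(−10)·(−5) = 700 ≡ 11, so v_4 = 11^{−1} = 6 (mod 13).
  i = 5 (α = 6): (6−3)(6−8)(6−11)(6−1) = 3·(−2)·(−5)·5 = 150 ≡ 7, so v_5 = 7^{−1} = 2 (mod 13).
  v = [2, 6, 10, 6, 2].
Step 2: syndromes of r = [5, 10, 1, 5, 3] (all sums mod 13).
  S_0 = Σ v_i r_i = 2·5 + 6·10 + 10·1 + 6·5 + 2·3 = 116 ≡ 12.
  S_1 = Σ v_i α_i r_i = 2·3·5 + 6·8·10 + 10·11·1 + 6·1·5 + 2·6·3 = 686 ≡ 10.
  α_i^2 mod 13 = [9, 12, 4, 1, 10].
  S_2 = Σ v_i α_i^2 r_i = 2·9·5 + 6·12·10 + 10·4·1 + 6·1·5 + 2·10·3 = 940 ≡ 4.
  S = (12, 10, 4) ≠ 0, so r is not a codeword (an error is present).
Step 3: locate the error. For a single error e at position i, S_ℓ = v_i·e·α_i^ℓ, so α_err = S_1/S_0.
  S_0^{−1} = 12^{−1} = 12 (mod 13), so α_err = 10·12 = 120 ≡ 3 = α_1. Error position i = 1.
  Consistency check: S_2/S_1 = 4·4 = 16 ≡ 3 = α_err ✓ (single-error assumption holds).
Step 4: error magnitude e = S_0/v_1 = S_0·∏_{j≠1}(α_1 − α_j) = 12·7 = 84 ≡ 6 (mod 13).
Step 5: correct position 1: c_1 = r_1 − e = 5 − 6 ≡ 12 (mod 13). Hence c = [12, 10, 1, 5, 3].
  Check: interpolating c through the α_i gives m(x) = 8 + 10·x (degree < 2) with m(α_i) = c_i for every i, so c is indeed a codeword.


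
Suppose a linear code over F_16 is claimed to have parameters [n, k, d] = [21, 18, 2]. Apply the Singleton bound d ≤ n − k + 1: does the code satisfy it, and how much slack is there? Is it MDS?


Singleton RHS = n − k + 1 = 4, slack = 2, bound satisfied, not MDS.

Singleton bound: d ≤ n − k + 1.
Here n = 21, k = 18, so n − k + 1 = 4.
Given d = 2, check d ≤ 4: YES.
Slack = (n − k + 1) − d = 2.
The code is NOT MDS (slack = 2 > 0).
Description: the claimed parameters are [21, 18, 2]_16; such a code would be non-MDS.


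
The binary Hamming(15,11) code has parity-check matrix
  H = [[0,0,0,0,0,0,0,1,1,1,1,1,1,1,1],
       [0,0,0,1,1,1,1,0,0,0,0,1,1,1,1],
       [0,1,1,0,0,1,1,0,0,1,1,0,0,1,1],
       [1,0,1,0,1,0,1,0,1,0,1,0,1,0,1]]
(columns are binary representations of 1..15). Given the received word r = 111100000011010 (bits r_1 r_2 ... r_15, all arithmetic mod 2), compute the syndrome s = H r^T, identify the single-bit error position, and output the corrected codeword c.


s = (1, 1, 0, 1)^T, error position = 13, corrected codeword c = 111100000011110

Compute s = H r^T mod 2 one row at a time:
  s_1 = 0 + 0 + 0 + 1 + 1 + 0 + 1 + 0 = 3 ≡ 1 (mod 2).
  s_2 = 1 + 0 + 0 + 0 + 1 + 0 + 1 + 0 = 3 ≡ 1 (mod 2).
  s_3 = 1 + 1 + 0 + 0 + 0 + 1 + 1 + 0 = 4 ≡ 0 (mod 2).
  s_4 = 1 + 1 + 0 + 0 + 0 + 1 + 0 + 0 = 3 ≡ 1 (mod 2).
s = (1, 1, 0, 1)^T — this equals column 13 of H (binary 1101), so error is at position 13.
Correct: flip bit 13 of r = 111100000011010 to get c = 111100000011110.


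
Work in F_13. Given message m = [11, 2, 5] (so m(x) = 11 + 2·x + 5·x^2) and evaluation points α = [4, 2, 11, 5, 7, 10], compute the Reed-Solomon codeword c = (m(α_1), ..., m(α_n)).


c = [8, 9, 1, 3, 10, 11]

Message polynomial: m(x) = 11 + 2·x + 5·x^2 (mod 13).
For each evaluation point α_i, compute m(α_i) mod 13:
  α_1 = 4: Horner steps 5 → 9 → 8, so m(4) = 8.
  α_2 = 2: Horner steps 5 → 12 → 9, so m(2) = 9.
  α_3 = 11: Horner steps 5 → 5 → 1, so m(11) = 1.
  α_4 = 5: Horner steps 5 → 1 → 3, so m(5) = 3.
  α_5 = 7: Horner steps 5 → 11 → 10, so m(7) = 10.
  α_6 = 10: Horner steps 5 → 0 → 11, so m(10) = 11.
Codeword c = [8, 9, 1, 3, 10, 11] ∈ F_13^6.


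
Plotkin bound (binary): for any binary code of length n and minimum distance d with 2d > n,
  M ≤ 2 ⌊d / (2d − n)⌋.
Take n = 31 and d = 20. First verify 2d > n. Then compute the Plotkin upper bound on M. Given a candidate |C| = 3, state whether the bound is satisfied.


Plotkin bound M ≤ 4; given |C| = 3 ≤ bound (satisfied).

Check applicability: 2d = 40, n = 31.
2d − n = 9 > 0, so Plotkin applies.
Compute d/(2d−n) = 20/9 ≈ 2.2222.
⌊d/(2d−n)⌋ = 2.
Plotkin bound: M ≤ 2·2 = 4.
Given |C| = 3, check: satisfied.
This |C| is below the Plotkin bound.


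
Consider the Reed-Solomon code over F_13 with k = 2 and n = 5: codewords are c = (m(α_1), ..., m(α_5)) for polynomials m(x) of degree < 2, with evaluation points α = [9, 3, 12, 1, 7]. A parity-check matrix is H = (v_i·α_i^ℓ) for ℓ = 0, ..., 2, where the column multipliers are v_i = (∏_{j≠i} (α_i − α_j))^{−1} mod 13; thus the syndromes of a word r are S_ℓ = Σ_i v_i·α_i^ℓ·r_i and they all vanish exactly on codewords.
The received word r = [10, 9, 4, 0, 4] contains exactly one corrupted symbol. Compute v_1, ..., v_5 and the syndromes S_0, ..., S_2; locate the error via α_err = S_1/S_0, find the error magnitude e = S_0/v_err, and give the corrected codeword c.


S = (7, 10, 5), error at position 5, error magnitude e = 3, c = [10, 9, 4, 0, 1].

Step 1: column multipliers v_i = (∏_{j≠i}(α_i − α_j))^{−1} mod 13.
  i = 1 (α = 9): (9−3)(9−12)(9−1)(9−7) = 6·(−3)·8·2 = −288 ≡ 11, so v_1 = 11^{−1} = 6 (mod 13).
  i = 2 (α = 3): (3−9)(3−12)(3−1)(3−7) = (−6)·(−9)·2·(−4) = −432 ≡ 10, so v_2 = 10^{−1} = 4 (mod 13).
  i = 3 (α = 12): (12−9)(12−3)(12−1)(12−7) = 3·9·11·5 = 1485 ≡ 3, so v_3 = 3^{−1} = 9 (mod 13).
  i = 4 (α = 1): (1−9)(1−3)(1−12)(1−7) = (−8)·(−2)·(−11)·(−6) = 1056 ≡ 3, so v_4 = 3^{−1} = 9 (mod 13).
  i = 5 (α = 7): (7−9)(7−3)(7−12)(7−1) = (−2)·4·(−5)·6 = 240 ≡ 6, so v_5 = 6^{−1} = 11 (mod 13).
  v = [6, 4, 9, 9, 11].
Step 2: syndromes of r = [10, 9, 4, 0, 4] (all sums mod 13).
  S_0 = Σ v_i r_i = 6·10 + 4·9 + 9·4 + 9·0 + 11·4 = 176 ≡ 7.
  S_1 = Σ v_i α_i r_i = 6·9·10 + 4·3·9 + 9·12·4 + 9·1·0 + 11·7·4 = 1388 ≡ 10.
  α_i^2 mod 13 = [3, 9, 1, 1, 10].
  S_2 = Σ v_i α_i^2 r_i = 6·3·10 + 4·9·9 + 9·1·4 + 9·1·0 + 11·10·4 = 980 ≡ 5.
  S = (7, 10, 5) ≠ 0, so r is not a codeword (an error is present).
Step 3: locate the error. For a single error e at position i, S_ℓ = v_i·e·α_i^ℓ, so α_err = S_1/S_0.
  S_0^{−1} = 7^{−1} = 2 (mod 13), so α_err = 10·2 = 20 ≡ 7 = α_5. Error position i = 5.
  Consistency check: S_2/S_1 = 5·4 = 20 ≡ 7 = α_err ✓ (single-error assumption holds).
Step 4: error magnitude e = S_0/v_5 = S_0·∏_{j≠5}(α_5 − α_j) = 7·6 = 42 ≡ 3 (mod 13).
Step 5: correct position 5: c_5 = r_5 − e = 4 − 3 ≡ 1 (mod 13). Hence c = [10, 9, 4, 0, 1].
  Check: interpolating c through the α_i gives m(x) = 2 + 11·x (degree < 2) with m(α_i) = c_i for every i, so c is indeed a codeword.


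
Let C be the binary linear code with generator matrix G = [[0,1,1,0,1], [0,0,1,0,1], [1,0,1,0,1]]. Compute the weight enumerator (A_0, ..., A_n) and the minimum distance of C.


Weight distribution: A_0 = 1, A_1 = 2, A_2 = 2, A_3 = 2, A_4 = 1. Minimum distance d = 1.

Enumerate all 2^3 = 8 messages m ∈ F_2^3.
For each, compute codeword c = mG in F_2^5, then tally its weight.
  m = 000 → c = 00000, weight = 0.
  m = 100 → c = 01101, weight = 3.
  m = 010 → c = 00101, weight = 2.
  m = 110 → c = 01000, weight = 1.
  m = 001 → c = 10101, weight = 3.
  m = 101 → c = 11000, weight = 2.
  m = 011 → c = 10000, weight = 1.
  m = 111 → c = 11101, weight = 4.
Tally weights:
  weight 0: 1 codewords.
  weight 1: 2 codewords.
  weight 2: 2 codewords.
  weight 3: 2 codewords.
  weight 4: 1 codewords.
Minimum distance d = smallest w > 0 with A_w > 0 = 1.
Sanity: Σ A_w = 8 = 2^3 = 8 ✓.


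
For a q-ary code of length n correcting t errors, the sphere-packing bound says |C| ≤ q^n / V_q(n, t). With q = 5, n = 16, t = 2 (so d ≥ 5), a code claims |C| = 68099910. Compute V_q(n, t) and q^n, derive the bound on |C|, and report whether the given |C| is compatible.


V_q(n, t) = 1985, q^n = 152587890625, Hamming bound = 76870473, |C| = 68099910 ≤ bound (satisfied).

Step 1: Compute V_q(n, t) = Σ_{j=0}^2 C(n, j) (q−1)^j.
  j = 0: C(16,0)·(4)^0 = 1·1 = 1.
  j = 1: C(16,1)·(4)^1 = 16·4 = 64.
  j = 2: C(16,2)·(4)^2 = 120·16 = 1920.
  V_q(n, t) = 1 + 64 + 1920 = 1985.
Step 2: q^n = 5^16 = 152587890625.
Step 3: Hamming bound ⌊q^n / V_q(n,t)⌋ = ⌊152587890625/1985⌋ = 76870473.
Step 4: Compare |C| = 68099910 to 76870473: satisfied.
The claimed |C| lies below the Hamming bound.


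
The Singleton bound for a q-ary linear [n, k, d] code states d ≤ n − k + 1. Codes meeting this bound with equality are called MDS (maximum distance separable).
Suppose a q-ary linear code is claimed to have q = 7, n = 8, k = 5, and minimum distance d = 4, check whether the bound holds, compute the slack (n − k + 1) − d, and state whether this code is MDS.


Singleton RHS = n − k + 1 = 4, slack = 0, bound satisfied, MDS.

Singleton bound: d ≤ n − k + 1.
Here n = 8, k = 5, so n − k + 1 = 4.
Given d = 4, check d ≤ 4: YES.
Slack = (n − k + 1) − d = 0.
The code is MDS (slack = 0).
Description: the claimed parameters are [8, 5, 4]_7; such a code would be MDS (meets Singleton bound).


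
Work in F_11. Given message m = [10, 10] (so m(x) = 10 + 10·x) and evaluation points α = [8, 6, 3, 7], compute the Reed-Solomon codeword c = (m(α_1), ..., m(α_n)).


c = [2, 4, 7, 3]

Message polynomial: m(x) = 10 + 10·x (mod 11).
For each evaluation point α_i, compute m(α_i) mod 11:
  α_1 = 8: Horner steps 10 → 2, so m(8) = 2.
  α_2 = 6: Horner steps 10 → 4, so m(6) = 4.
  α_3 = 3: Horner steps 10 → 7, so m(3) = 7.
  α_4 = 7: Horner steps 10 → 3, so m(7) = 3.
Codeword c = [2, 4, 7, 3] ∈ F_11^4.


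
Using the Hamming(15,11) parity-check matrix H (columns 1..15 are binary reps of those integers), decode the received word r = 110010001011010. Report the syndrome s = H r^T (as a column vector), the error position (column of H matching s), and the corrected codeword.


s = (0, 1, 1, 0)^T, error position = 6, corrected codeword c = 110011001011010

Compute s = H r^T mod 2 one row at a time:
  s_1 = 0 + 1 + 0 + 1 + 1 + 0 + 1 + 0 = 4 ≡ 0 (mod 2).
  s_2 = 0 + 1 + 0 + 0 + 1 + 0 + 1 + 0 = 3 ≡ 1 (mod 2).
  s_3 = 1 + 0 + 0 + 0 + 0 + 1 + 1 + 0 = 3 ≡ 1 (mod 2).
  s_4 = 1 + 0 + 1 + 0 + 1 + 1 + 0 + 0 = 4 ≡ 0 (mod 2).
s = (0, 1, 1, 0)^T — this equals column 6 of H (binary 0110), so error is at position 6.
Correct: flip bit 6 of r = 110010001011010 to get c = 110011001011010.


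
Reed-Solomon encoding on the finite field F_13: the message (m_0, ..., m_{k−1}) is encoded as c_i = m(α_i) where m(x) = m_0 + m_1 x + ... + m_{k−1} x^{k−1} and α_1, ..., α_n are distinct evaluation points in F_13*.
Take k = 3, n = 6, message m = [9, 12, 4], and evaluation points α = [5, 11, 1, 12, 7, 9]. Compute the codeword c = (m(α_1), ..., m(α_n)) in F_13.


c = [0, 1, 12, 1, 3, 12]

Message polynomial: m(x) = 9 + 12·x + 4·x^2 (mod 13).
For each evaluation point α_i, compute m(α_i) mod 13:
  α_1 = 5: Horner steps 4 → 6 → 0, so m(5) = 0.
  α_2 = 11: Horner steps 4 → 4 → 1, so m(11) = 1.
  α_3 = 1: Horner steps 4 → 3 → 12, so m(1) = 12.
  α_4 = 12: Horner steps 4 → 8 → 1, so m(12) = 1.
  α_5 = 7: Horner steps 4 → 1 → 3, so m(7) = 3.
  α_6 = 9: Horner steps 4 → 9 → 12, so m(9) = 12.
Codeword c = [0, 1, 12, 1, 3, 12] ∈ F_13^6.


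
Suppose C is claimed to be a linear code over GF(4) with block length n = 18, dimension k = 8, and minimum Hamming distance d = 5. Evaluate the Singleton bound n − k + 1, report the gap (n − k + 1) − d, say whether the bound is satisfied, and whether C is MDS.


Singleton RHS = n − k + 1 = 11, slack = 6, bound satisfied, not MDS.

Singleton bound: d ≤ n − k + 1.
Here n = 18, k = 8, so n − k + 1 = 11.
Given d = 5, check d ≤ 11: YES.
Slack = (n − k + 1) − d = 6.
The code is NOT MDS (slack = 6 > 0).
Description: the claimed parameters are [18, 8, 5]_4; such a code would be non-MDS.


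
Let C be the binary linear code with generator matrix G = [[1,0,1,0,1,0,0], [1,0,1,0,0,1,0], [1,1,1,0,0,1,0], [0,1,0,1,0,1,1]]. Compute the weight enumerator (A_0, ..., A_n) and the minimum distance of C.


Weight distribution: A_0 = 1, A_1 = 1, A_2 = 1, A_3 = 5, A_4 = 5, A_5 = 1, A_6 = 1, A_7 = 1. Minimum distance d = 1.

Enumerate all 2^4 = 16 messages m ∈ F_2^4.
For each, compute codeword c = mG in F_2^7, then tally its weight.
  m = 0000 → c = 0000000, weight = 0.
  m = 1000 → c = 1010100, weight = 3.
  m = 0100 → c = 1010010, weight = 3.
  m = 1100 → c = 0000110, weight = 2.
  m = 0010 → c = 1110010, weight = 4.
  m = 1010 → c = 0100110, weight = 3.
  m = 0110 → c = 0100000, weight = 1.
  m = 1110 → c = 1110100, weight = 4.
  m = 0001 → c = 0101011, weight = 4.
  m = 1001 → c = 1111111, weight = 7.
  m = 0101 → c = 1111001, weight = 5.
  m = 1101 → c = 0101101, weight = 4.
  m = 0011 → c = 1011001, weight = 4.
  m = 1011 → c = 0001101, weight = 3.
  m = 0111 → c = 0001011, weight = 3.
  m = 1111 → c = 1011111, weight = 6.
Tally weights:
  weight 0: 1 codewords.
  weight 1: 1 codewords.
  weight 2: 1 codewords.
  weight 3: 5 codewords.
  weight 4: 5 codewords.
  weight 5: 1 codewords.
  weight 6: 1 codewords.
  weight 7: 1 codewords.
Minimum distance d = smallest w > 0 with A_w > 0 = 1.
Sanity: Σ A_w = 16 = 2^4 = 16 ✓.


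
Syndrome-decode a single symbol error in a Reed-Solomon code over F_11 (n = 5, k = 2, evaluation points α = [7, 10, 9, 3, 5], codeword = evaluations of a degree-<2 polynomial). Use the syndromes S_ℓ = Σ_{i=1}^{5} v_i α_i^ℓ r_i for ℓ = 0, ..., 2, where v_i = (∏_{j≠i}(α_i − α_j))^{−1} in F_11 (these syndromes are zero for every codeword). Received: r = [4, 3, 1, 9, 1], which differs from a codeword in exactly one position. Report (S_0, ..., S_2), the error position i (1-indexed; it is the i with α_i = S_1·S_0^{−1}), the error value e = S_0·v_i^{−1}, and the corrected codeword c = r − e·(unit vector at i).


S = (7, 8, 6), error at position 3, error magnitude e = 5, c = [4, 3, 7, 9, 1].

Step 1: column multipliers v_i = (∏_{j≠i}(α_i − α_j))^{−1} mod 11.
  i = 1 (α = 7): (7−10)(7−9)(7−3)(7−5) = (−3)·(−2)·4·2 = 48 ≡ 4, so v_1 = 4^{−1} = 3 (mod 11).
  i = 2 (α = 10): (10−7)(10−9)(10−3)(10−5) = 3·1·7·5 = 105 ≡ 6, so v_2 = 6^{−1} = 2 (mod 11).
  i = 3 (α = 9): (9−7)(9−10)(9−3)(9−5) = 2·(−1)·6·4 = −48 ≡ 7, so v_3 = 7^{−1} = 8 (mod 11).
  i = 4 (α = 3): (3−7)(3−10)(3−9)(3−5) = (−4)·(−7)·(−6)·(−2) = 336 ≡ 6, so v_4 = 6^{−1} = 2 (mod 11).
  i = 5 (α = 5): (5−7)(5−10)(5−9)(5−3) = (−2)·(−5)·(−4)·2 = −80 ≡ 8, so v_5 = 8^{−1} = 7 (mod 11).
  v = [3, 2, 8, 2, 7].
Step 2: syndromes of r = [4, 3, 1, 9, 1] (all sums mod 11).
  S_0 = Σ v_i r_i = 3·4 + 2·3 + 8·1 + 2·9 + 7·1 = 51 ≡ 7.
  S_1 = Σ v_i α_i r_i = 3·7·4 + 2·10·3 + 8·9·1 + 2·3·9 + 7·5·1 = 305 ≡ 8.
  α_i^2 mod 11 = [5, 1, 4, 9, 3].
  S_2 = Σ v_i α_i^2 r_i = 3·5·4 + 2·1·3 + 8·4·1 + 2·9·9 + 7·3·1 = 281 ≡ 6.
  S = (7, 8, 6) ≠ 0, so r is not a codeword (an error is present).
Step 3: locate the error. For a single error e at position i, S_ℓ = v_i·e·α_i^ℓ, so α_err = S_1/S_0.
  S_0^{−1} = 7^{−1} = 8 (mod 11), so α_err = 8·8 = 64 ≡ 9 = α_3. Error position i = 3.
  Consistency check: S_2/S_1 = 6·7 = 42 ≡ 9 = α_err ✓ (single-error assumption holds).
Step 4: error magnitude e = S_0/v_3 = S_0·∏_{j≠3}(α_3 − α_j) = 7·7 = 49 ≡ 5 (mod 11).
Step 5: correct position 3: c_3 = r_3 − e = 1 − 5 ≡ 7 (mod 11). Hence c = [4, 3, 7, 9, 1].
  Check: interpolating c through the α_i gives m(x) = 10 + 7·x (degree < 2) with m(α_i) = c_i for every i, so c is indeed a codeword.


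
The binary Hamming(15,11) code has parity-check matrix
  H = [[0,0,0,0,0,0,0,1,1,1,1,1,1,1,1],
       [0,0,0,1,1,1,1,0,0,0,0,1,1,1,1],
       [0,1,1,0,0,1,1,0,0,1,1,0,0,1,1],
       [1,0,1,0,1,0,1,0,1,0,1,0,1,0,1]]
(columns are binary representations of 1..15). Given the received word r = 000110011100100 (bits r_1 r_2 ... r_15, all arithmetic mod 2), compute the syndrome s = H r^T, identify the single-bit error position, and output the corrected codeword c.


s = (0, 1, 1, 1)^T, error position = 7, corrected codeword c = 000110111100100

Compute s = H r^T mod 2 one row at a time:
  s_1 = 1 + 1 + 1 + 0 + 0 + 1 + 0 + 0 = 4 ≡ 0 (mod 2).
  s_2 = 1 + 1 + 0 + 0 + 0 + 1 + 0 + 0 = 3 ≡ 1 (mod 2).
  s_3 = 0 + 0 + 0 + 0 + 1 + 0 + 0 + 0 = 1 ≡ 1 (mod 2).
  s_4 = 0 + 0 + 1 + 0 + 1 + 0 + 1 + 0 = 3 ≡ 1 (mod 2).
s = (0, 1, 1, 1)^T — this equals column 7 of H (binary 0111), so error is at position 7.
Correct: flip bit 7 of r = 000110011100100 to get c = 000110111100100.


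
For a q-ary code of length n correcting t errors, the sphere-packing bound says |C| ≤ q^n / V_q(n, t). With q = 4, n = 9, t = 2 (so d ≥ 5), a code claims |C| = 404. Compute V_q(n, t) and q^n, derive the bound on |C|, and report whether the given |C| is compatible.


V_q(n, t) = 352, q^n = 262144, Hamming bound = 744, |C| = 404 ≤ bound (satisfied).

Step 1: Compute V_q(n, t) = Σ_{j=0}^2 C(n, j) (q−1)^j.
  j = 0: C(9,0)·(3)^0 = 1·1 = 1.
  j = 1: C(9,1)·(3)^1 = 9·3 = 27.
  j = 2: C(9,2)·(3)^2 = 36·9 = 324.
  V_q(n, t) = 1 + 27 + 324 = 352.
Step 2: q^n = 4^9 = 262144.
Step 3: Hamming bound ⌊q^n / V_q(n,t)⌋ = ⌊262144/352⌋ = 744.
Step 4: Compare |C| = 404 to 744: satisfied.
The claimed |C| lies below the Hamming bound.


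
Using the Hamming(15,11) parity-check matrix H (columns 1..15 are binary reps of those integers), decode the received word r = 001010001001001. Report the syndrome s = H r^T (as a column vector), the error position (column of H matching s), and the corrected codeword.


s = (1, 1, 0, 0)^T, error position = 12, corrected codeword c = 001010001000001

Compute s = H r^T mod 2 one row at a time:
  s_1 = 0 + 1 + 0 + 0 + 1 + 0 + 0 + 1 = 3 ≡ 1 (mod 2).
  s_2 = 0 + 1 + 0 + 0 + 1 + 0 + 0 + 1 = 3 ≡ 1 (mod 2).
  s_3 = 0 + 1 + 0 + 0 + 0 + 0 + 0 + 1 = 2 ≡ 0 (mod 2).
  s_4 = 0 + 1 + 1 + 0 + 1 + 0 + 0 + 1 = 4 ≡ 0 (mod 2).
s = (1, 1, 0, 0)^T — this equals column 12 of H (binary 1100), so error is at position 12.
Correct: flip bit 12 of r = 001010001001001 to get c = 001010001000001.


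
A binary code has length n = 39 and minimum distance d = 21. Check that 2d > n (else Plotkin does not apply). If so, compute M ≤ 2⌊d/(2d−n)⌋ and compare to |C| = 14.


Plotkin bound M ≤ 14; given |C| = 14 ≤ bound (satisfied).

Check applicability: 2d = 42, n = 39.
2d − n = 3 > 0, so Plotkin applies.
Compute d/(2d−n) = 21/3 ≈ 7.0000.
⌊d/(2d−n)⌋ = 7.
Plotkin bound: M ≤ 2·7 = 14.
Given |C| = 14, check: satisfied.
This |C| is at the Plotkin bound.


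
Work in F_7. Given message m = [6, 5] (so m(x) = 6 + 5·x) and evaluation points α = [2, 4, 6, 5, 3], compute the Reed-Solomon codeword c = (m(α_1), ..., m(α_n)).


c = [2, 5, 1, 3, 0]

Message polynomial: m(x) = 6 + 5·x (mod 7).
For each evaluation point α_i, compute m(α_i) mod 7:
  α_1 = 2: Horner steps 5 → 2, so m(2) = 2.
  α_2 = 4: Horner steps 5 → 5, so m(4) = 5.
  α_3 = 6: Horner steps 5 → 1, so m(6) = 1.
  α_4 = 5: Horner steps 5 → 3, so m(5) = 3.
  α_5 = 3: Horner steps 5 → 0, so m(3) = 0.
Codeword c = [2, 5, 1, 3, 0] ∈ F_7^5.


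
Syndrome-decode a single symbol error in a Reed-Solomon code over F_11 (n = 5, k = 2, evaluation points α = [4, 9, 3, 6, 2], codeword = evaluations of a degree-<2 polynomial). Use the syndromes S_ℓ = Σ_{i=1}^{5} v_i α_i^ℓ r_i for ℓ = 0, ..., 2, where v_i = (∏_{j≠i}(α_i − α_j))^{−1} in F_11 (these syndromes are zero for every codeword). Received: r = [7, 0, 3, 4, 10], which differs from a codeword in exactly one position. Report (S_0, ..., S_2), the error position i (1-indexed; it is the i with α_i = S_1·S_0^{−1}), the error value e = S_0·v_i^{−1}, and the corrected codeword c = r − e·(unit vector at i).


S = (2, 7, 8), error at position 2, error magnitude e = 6, c = [7, 5, 3, 4, 10].

Step 1: column multipliers v_i = (∏_{j≠i}(α_i − α_j))^{−1} mod 11.
  i = 1 (α = 4): (4−9)(4−3)(4−6)(4−2) = (−5)·1·(−2)·2 = 20 ≡ 9, so v_1 = 9^{−1} = 5 (mod 11).
  i = 2 (α = 9): (9−4)(9−3)(9−6)(9−2) = 5·6·3·7 = 630 ≡ 3, so v_2 = 3^{−1} = 4 (mod 11).
  i = 3 (α = 3): (3−4)(3−9)(3−6)(3−2) = (−1)·(−6)·(−3)·1 = −18 ≡ 4, so v_3 = 4^{−1} = 3 (mod 11).
  i = 4 (α = 6): (6−4)(6−9)(6−3)(6−2) = 2·(−3)·3·4 = −72 ≡ 5, so v_4 = 5^{−1} = 9 (mod 11).
  i = 5 (α = 2): (2−4)(2−9)(2−3)(2−6) = (−2)·(−7)·(−1)·(−4) = 56 ≡ 1, so v_5 = 1^{−1} = 1 (mod 11).
  v = [5, 4, 3, 9, 1].
Step 2: syndromes of r = [7, 0, 3, 4, 10] (all sums mod 11).
  S_0 = Σ v_i r_i = 5·7 + 4·0 + 3·3 + 9·4 + 1·10 = 90 ≡ 2.
  S_1 = Σ v_i α_i r_i = 5·4·7 + 4·9·0 + 3·3·3 + 9·6·4 + 1·2·10 = 403 ≡ 7.
  α_i^2 mod 11 = [5, 4, 9, 3, 4].
  S_2 = Σ v_i α_i^2 r_i = 5·5·7 + 4·4·0 + 3·9·3 + 9·3·4 + 1·4·10 = 404 ≡ 8.
  S = (2, 7, 8) ≠ 0, so r is not a codeword (an error is present).
Step 3: locate the error. For a single error e at position i, S_ℓ = v_i·e·α_i^ℓ, so α_err = S_1/S_0.
  S_0^{−1} = 2^{−1} = 6 (mod 11), so α_err = 7·6 = 42 ≡ 9 = α_2. Error position i = 2.
  Consistency check: S_2/S_1 = 8·8 = 64 ≡ 9 = α_err ✓ (single-error assumption holds).
Step 4: error magnitude e = S_0/v_2 = S_0·∏_{j≠2}(α_2 − α_j) = 2·3 = 6 ≡ 6 (mod 11).
Step 5: correct position 2: c_2 = r_2 − e = 0 − 6 ≡ 5 (mod 11). Hence c = [7, 5, 3, 4, 10].
  Check: interpolating c through the α_i gives m(x) = 2 + 4·x (degree < 2) with m(α_i) = c_i for every i, so c is indeed a codeword.


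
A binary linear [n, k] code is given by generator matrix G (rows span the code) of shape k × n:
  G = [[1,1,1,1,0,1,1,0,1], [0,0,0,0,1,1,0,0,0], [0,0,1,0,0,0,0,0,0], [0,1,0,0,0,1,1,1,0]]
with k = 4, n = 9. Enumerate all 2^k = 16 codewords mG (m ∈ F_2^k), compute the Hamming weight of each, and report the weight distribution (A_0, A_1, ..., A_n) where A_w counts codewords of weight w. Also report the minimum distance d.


Weight distribution: A_0 = 1, A_1 = 1, A_2 = 1, A_3 = 1, A_4 = 3, A_5 = 3, A_6 = 3, A_7 = 3. Minimum distance d = 1.

Enumerate all 2^4 = 16 messages m ∈ F_2^4.
For each, compute codeword c = mG in F_2^9, then tally its weight.
  m = 0000 → c = 000000000, weight = 0.
  m = 1000 → c = 111101101, weight = 7.
  m = 0100 → c = 000011000, weight = 2.
  m = 1100 → c = 111110101, weight = 7.
  m = 0010 → c = 001000000, weight = 1.
  m = 1010 → c = 110101101, weight = 6.
  m = 0110 → c = 001011000, weight = 3.
  m = 1110 → c = 110110101, weight = 6.
  m = 0001 → c = 010001110, weight = 4.
  m = 1001 → c = 101100011, weight = 5.
  m = 0101 → c = 010010110, weight = 4.
  m = 1101 → c = 101111011, weight = 7.
  m = 0011 → c = 011001110, weight = 5.
  m = 1011 → c = 100100011, weight = 4.
  m = 0111 → c = 011010110, weight = 5.
  m = 1111 → c = 100111011, weight = 6.
Tally weights:
  weight 0: 1 codewords.
  weight 1: 1 codewords.
  weight 2: 1 codewords.
  weight 3: 1 codewords.
  weight 4: 3 codewords.
  weight 5: 3 codewords.
  weight 6: 3 codewords.
  weight 7: 3 codewords.
Minimum distance d = smallest w > 0 with A_w > 0 = 1.
Sanity: Σ A_w = 16 = 2^4 = 16 ✓.


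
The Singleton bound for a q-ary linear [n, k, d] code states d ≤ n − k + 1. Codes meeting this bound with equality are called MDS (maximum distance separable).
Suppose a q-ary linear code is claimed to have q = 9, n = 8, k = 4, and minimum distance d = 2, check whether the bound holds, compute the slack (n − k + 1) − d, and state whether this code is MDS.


Singleton RHS = n − k + 1 = 5, slack = 3, bound satisfied, not MDS.

Singleton bound: d ≤ n − k + 1.
Here n = 8, k = 4, so n − k + 1 = 5.
Given d = 2, check d ≤ 5: YES.
Slack = (n − k + 1) − d = 3.
The code is NOT MDS (slack = 3 > 0).
Description: the claimed parameters are [8, 4, 2]_9; such a code would be non-MDS.


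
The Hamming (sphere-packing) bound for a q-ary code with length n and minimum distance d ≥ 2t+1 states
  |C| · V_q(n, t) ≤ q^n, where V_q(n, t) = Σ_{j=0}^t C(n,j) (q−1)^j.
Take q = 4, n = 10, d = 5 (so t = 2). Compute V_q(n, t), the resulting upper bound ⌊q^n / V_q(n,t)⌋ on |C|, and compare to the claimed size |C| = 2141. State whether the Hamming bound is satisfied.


V_q(n, t) = 436, q^n = 1048576, Hamming bound = 2404, |C| = 2141 ≤ bound (satisfied).

Step 1: Compute V_q(n, t) = Σ_{j=0}^2 C(n, j) (q−1)^j.
  j = 0: C(10,0)·(3)^0 = 1·1 = 1.
  j = 1: C(10,1)·(3)^1 = 10·3 = 30.
  j = 2: C(10,2)·(3)^2 = 45·9 = 405.
  V_q(n, t) = 1 + 30 + 405 = 436.
Step 2: q^n = 4^10 = 1048576.
Step 3: Hamming bound ⌊q^n / V_q(n,t)⌋ = ⌊1048576/436⌋ = 2404.
Step 4: Compare |C| = 2141 to 2404: satisfied.
The claimed |C| lies below the Hamming bound.


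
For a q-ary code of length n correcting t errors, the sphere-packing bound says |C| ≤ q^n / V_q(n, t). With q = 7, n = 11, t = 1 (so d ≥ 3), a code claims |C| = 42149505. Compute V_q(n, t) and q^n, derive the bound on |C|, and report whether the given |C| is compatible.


V_q(n, t) = 67, q^n = 1977326743, Hamming bound = 29512339, |C| = 42149505 > bound (violated).

Step 1: Compute V_q(n, t) = Σ_{j=0}^1 C(n, j) (q−1)^j.
  j = 0: C(11,0)·(6)^0 = 1·1 = 1.
  j = 1: C(11,1)·(6)^1 = 11·6 = 66.
  V_q(n, t) = 1 + 66 = 67.
Step 2: q^n = 7^11 = 1977326743.
Step 3: Hamming bound ⌊q^n / V_q(n,t)⌋ = ⌊1977326743/67⌋ = 29512339.
Step 4: Compare |C| = 42149505 to 29512339: violated.
The claimed |C| lies above the Hamming bound, so no 7-ary code of length 11 with d ≥ 3 can have 42149505 codewords.
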